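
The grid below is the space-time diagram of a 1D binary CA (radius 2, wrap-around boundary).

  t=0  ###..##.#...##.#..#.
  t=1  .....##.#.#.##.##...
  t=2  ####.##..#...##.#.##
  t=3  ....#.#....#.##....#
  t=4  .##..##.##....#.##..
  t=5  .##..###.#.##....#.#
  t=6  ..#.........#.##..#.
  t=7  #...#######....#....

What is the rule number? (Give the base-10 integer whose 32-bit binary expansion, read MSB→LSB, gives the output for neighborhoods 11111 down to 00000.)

  nb #####: next=.  (t=2,i=0, bit31=0)
  nb ####.: next=.  (t=2,i=2, bit30=0)
  nb ###.#: next=.  (t=2,i=3, bit29=0)
  nb ###..: next=.  (t=0,i=2, bit28=0)
  nb ##.##: next=#  (t=1,i=14, bit27=1)
  nb ##.#.: next=.  (t=0,i=7, bit26=0)
  nb ##..#: next=.  (t=0,i=3, bit25=0)
  nb ##...: next=.  (t=1,i=17, bit24=0)
  nb #.###: next=.  (t=0,i=0, bit23=0)
  nb #.##.: next=.  (t=1,i=12, bit22=0)
  nb #.#.#: next=.  (t=1,i=8, bit21=0)
  nb #.#..: next=#  (t=0,i=8, bit20=1)
  nb #..##: next=.  (t=0,i=4, bit19=0)
  nb #..#.: next=.  (t=0,i=17, bit18=0)
  nb #...#: next=#  (t=0,i=10, bit17=1)
  nb #....: next=#  (t=1,i=18, bit16=1)
  nb .####: next=#  (t=2,i=19, bit15=1)
  nb .###.: next=.  (t=0,i=1, bit14=0)
  nb .##.#: next=#  (t=0,i=6, bit13=1)
  nb .##..: next=#  (t=1,i=16, bit12=1)
  nb .#.##: next=.  (t=0,i=19, bit11=0)
  nb .#.#.: next=#  (t=1,i=9, bit10=1)
  nb .#..#: next=#  (t=0,i=16, bit9=1)
  nb .#...: next=.  (t=0,i=9, bit8=0)
  nb ..###: next=.  (t=5,i=5, bit7=0)
  nb ..##.: next=#  (t=0,i=5, bit6=1)
  nb ..#.#: next=.  (t=0,i=18, bit5=0)
  nb ..#..: next=.  (t=2,i=9, bit4=0)
  nb ...##: next=.  (t=0,i=11, bit3=0)
  nb ...#.: next=.  (t=3,i=3, bit2=0)
  nb ....#: next=#  (t=1,i=3, bit1=1)
  nb .....: next=#  (t=1,i=0, bit0=1)
  bits 00001000000100111011011001000011 = 135509571

135509571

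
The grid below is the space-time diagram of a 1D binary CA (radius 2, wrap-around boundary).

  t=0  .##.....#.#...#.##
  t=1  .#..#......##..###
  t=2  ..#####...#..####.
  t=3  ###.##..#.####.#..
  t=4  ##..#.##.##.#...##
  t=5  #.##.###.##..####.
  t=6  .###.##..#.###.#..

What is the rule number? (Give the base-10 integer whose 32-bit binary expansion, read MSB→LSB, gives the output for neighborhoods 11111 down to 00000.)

3268373400

  #####|#  b31=1 t=2,i=4
  ####.|#  b30=1 t=2,i=5
  ###.#|.  b29=0 t=1,i=17
  ###..|.  b28=0 t=2,i=6
  ##.##|.  b27=0 t=0,i=0
  ##.#.|.  b26=0 t=1,i=0
  ##..#|#  b25=1 t=1,i=13
  ##...|.  b24=0 t=0,i=3
  #.###|#  b23=1 t=3,i=10
  #.##.|#  b22=1 t=0,i=1
  #.#.#|.  b21=0 t=5,i=0
  #.#..|.  b20=0 t=0,i=10
  #..##|#  b19=1 t=1,i=14
  #..#.|#  b18=1 t=1,i=3
  #...#|#  b17=1 t=0,i=12
  #....|#  b16=1 t=0,i=4
  .####|.  b15=0 t=2,i=3
  .###.|#  b14=1 t=1,i=16
  .##.#|#  b13=1 t=0,i=17
  .##..|.  b12=0 t=0,i=2
  .#.##|#  b11=1 t=0,i=15
  .#.#.|.  b10=0 t=0,i=9
  .#..#|#  b9=1 t=1,i=2
  .#...|#  b8=1 t=0,i=11
  ..###|#  b7=1 t=1,i=15
  ..##.|.  b6=0 t=1,i=11
  ..#.#|.  b5=0 t=0,i=8
  ..#..|#  b4=1 t=1,i=4
  ...##|#  b3=1 t=1,i=10
  ...#.|.  b2=0 t=0,i=7
  ....#|.  b1=0 t=0,i=6
  .....|.  b0=0 t=0,i=5
  bits 11000010110011110110101110011000 = 3268373400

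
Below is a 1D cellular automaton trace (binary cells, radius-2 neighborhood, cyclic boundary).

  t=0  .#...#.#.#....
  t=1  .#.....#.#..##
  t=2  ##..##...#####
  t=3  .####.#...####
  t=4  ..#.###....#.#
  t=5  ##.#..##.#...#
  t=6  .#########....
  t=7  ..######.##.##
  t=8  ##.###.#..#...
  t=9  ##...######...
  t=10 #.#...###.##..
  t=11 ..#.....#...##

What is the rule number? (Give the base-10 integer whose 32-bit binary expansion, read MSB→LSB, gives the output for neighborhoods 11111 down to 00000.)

  [31] ##### => #  t=2,i=11
  [30] ####. => .  t=2,i=0
  [29] ###.# => #  t=3,i=4
  [28] ###.. => #  t=2,i=1
  [27] ##.## => .  t=3,i=0
  [26] ##.#. => #  t=1,i=0
  [25] ##..# => #  t=2,i=2
  [24] ##... => #  t=2,i=6
  [23] #.### => .  t=3,i=1
  [22] #.##. => .  t=7,i=9
  [21] #.#.# => #  t=0,i=7
  [20] #.#.. => #  t=0,i=9
  [19] #..## => #  t=1,i=11
  [18] #..#. => #  t=4,i=1
  [17] #...# => .  t=0,i=3
  [16] #.... => .  t=0,i=11
  [15] .#### => #  t=2,i=10
  [14] .###. => .  t=4,i=5
  [13] .##.# => #  t=1,i=13
  [12] .##.. => .  t=2,i=5
  [11] .#.## => #  t=4,i=3
  [10] .#.#. => .  t=0,i=6
  [9] .#..# => #  t=1,i=10
  [8] .#... => .  t=0,i=2
  [7] ..### => .  t=2,i=9
  [6] ..##. => #  t=1,i=12
  [5] ..#.# => .  t=0,i=5
  [4] ..#.. => #  t=0,i=1
  [3] ...## => .  t=2,i=8
  [2] ...#. => .  t=0,i=0
  [1] ....# => #  t=0,i=13
  [0] ..... => #  t=0,i=12
  bits 10110111001111001010101001010011 = 3074206291

3074206291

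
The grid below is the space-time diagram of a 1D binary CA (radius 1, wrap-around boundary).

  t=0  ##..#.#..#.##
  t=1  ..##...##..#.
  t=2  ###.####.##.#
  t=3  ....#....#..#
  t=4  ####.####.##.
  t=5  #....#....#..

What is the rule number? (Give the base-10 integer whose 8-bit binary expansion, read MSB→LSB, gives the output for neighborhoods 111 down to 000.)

27

  ###|.  b7=0 t=0,i=0
  ##.|.  b6=0 t=0,i=1
  #.#|.  b5=0 t=0,i=5
  #..|#  b4=1 t=0,i=2
  .##|#  b3=1 t=0,i=11
  .#.|.  b2=0 t=0,i=4
  ..#|#  b1=1 t=0,i=3
  ...|#  b0=1 t=1,i=0
  bits 00011011 = 27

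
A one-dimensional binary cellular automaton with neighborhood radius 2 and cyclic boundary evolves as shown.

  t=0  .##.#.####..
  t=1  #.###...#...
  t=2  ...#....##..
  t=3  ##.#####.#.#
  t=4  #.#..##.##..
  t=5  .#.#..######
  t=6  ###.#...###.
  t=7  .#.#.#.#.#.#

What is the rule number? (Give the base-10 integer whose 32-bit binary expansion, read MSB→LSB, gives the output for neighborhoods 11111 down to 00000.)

  #####|#  b31=1 t=3,i=5
  ####.|#  b30=1 t=0,i=8
  ###.#|.  b29=0 t=3,i=1
  ###..|.  b28=0 t=0,i=9
  ##.##|#  b27=1 t=3,i=2
  ##.#.|#  b26=1 t=0,i=3
  ##..#|#  b25=1 t=4,i=10
  ##...|.  b24=0 t=0,i=10
  #.###|.  b23=0 t=0,i=6
  #.##.|#  b22=1 t=4,i=8
  #.#.#|#  b21=1 t=0,i=4
  #.#..|.  b20=0 t=4,i=2
  #..##|.  b19=0 t=4,i=4
  #..#.|#  b18=1 t=4,i=11
  #...#|.  b17=0 t=0,i=11
  #....|#  b16=1 t=2,i=5
  .####|.  b15=0 t=0,i=7
  .###.|#  b14=1 t=1,i=3
  .##.#|#  b13=1 t=0,i=2
  .##..|#  b12=1 t=2,i=9
  .#.##|.  b11=0 t=0,i=5
  .#.#.|#  b10=1 t=4,i=1
  .#..#|#  b9=1 t=4,i=3
  .#...|#  b8=1 t=1,i=9
  ..###|.  b7=0 t=5,i=6
  ..##.|.  b6=0 t=0,i=1
  ..#.#|.  b5=0 t=1,i=0
  ..#..|#  b4=1 t=1,i=8
  ...##|#  b3=1 t=0,i=0
  ...#.|.  b2=0 t=1,i=7
  ....#|#  b1=1 t=2,i=1
  .....|#  b0=1 t=2,i=0
  bits 11001110011001010111011100011011 = 3462756123

3462756123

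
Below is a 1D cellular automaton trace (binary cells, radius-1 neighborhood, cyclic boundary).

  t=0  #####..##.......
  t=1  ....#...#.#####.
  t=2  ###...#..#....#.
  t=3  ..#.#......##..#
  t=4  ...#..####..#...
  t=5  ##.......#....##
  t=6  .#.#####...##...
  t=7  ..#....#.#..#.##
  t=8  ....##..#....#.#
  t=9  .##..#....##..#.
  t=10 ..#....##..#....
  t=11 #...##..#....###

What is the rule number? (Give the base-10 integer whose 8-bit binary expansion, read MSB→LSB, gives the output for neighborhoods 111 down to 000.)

97

  ### -> .   bit 7 = 0  t=0,i=1
  ##. -> #   bit 6 = 1  t=0,i=4
  #.# -> #   bit 5 = 1  t=1,i=9
  #.. -> .   bit 4 = 0  t=0,i=5
  .## -> .   bit 3 = 0  t=0,i=0
  .#. -> .   bit 2 = 0  t=1,i=4
  ..# -> .   bit 1 = 0  t=0,i=6
  ... -> #   bit 0 = 1  t=0,i=10
  bits 01100001 = 97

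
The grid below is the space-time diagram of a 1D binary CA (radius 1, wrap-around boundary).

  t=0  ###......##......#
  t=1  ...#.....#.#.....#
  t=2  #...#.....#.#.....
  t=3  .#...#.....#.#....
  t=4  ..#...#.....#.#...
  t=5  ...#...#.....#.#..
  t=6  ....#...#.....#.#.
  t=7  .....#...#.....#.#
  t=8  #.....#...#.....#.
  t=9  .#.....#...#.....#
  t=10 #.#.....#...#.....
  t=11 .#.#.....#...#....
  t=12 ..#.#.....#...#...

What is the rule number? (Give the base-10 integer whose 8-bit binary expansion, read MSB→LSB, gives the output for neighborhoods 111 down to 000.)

56

  ###|.  b7=0 t=0,i=0
  ##.|.  b6=0 t=0,i=2
  #.#|#  b5=1 t=1,i=10
  #..|#  b4=1 t=0,i=3
  .##|#  b3=1 t=0,i=9
  .#.|.  b2=0 t=1,i=3
  ..#|.  b1=0 t=0,i=8
  ...|.  b0=0 t=0,i=4
  bits 00111000 = 56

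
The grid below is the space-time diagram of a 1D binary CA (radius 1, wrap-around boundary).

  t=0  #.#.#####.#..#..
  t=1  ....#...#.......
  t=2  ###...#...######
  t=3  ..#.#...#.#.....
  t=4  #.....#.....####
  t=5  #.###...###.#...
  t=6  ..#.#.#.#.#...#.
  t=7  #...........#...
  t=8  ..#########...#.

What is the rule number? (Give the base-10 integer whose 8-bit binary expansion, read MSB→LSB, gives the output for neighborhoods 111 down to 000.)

73

  nb ###: next=.  (t=0,i=5, bit7=0)
  nb ##.: next=#  (t=0,i=8, bit6=1)
  nb #.#: next=.  (t=0,i=1, bit5=0)
  nb #..: next=.  (t=0,i=11, bit4=0)
  nb .##: next=#  (t=0,i=4, bit3=1)
  nb .#.: next=.  (t=0,i=0, bit2=0)
  nb ..#: next=.  (t=0,i=12, bit1=0)
  nb ...: next=#  (t=1,i=0, bit0=1)
  bits 01001001 = 73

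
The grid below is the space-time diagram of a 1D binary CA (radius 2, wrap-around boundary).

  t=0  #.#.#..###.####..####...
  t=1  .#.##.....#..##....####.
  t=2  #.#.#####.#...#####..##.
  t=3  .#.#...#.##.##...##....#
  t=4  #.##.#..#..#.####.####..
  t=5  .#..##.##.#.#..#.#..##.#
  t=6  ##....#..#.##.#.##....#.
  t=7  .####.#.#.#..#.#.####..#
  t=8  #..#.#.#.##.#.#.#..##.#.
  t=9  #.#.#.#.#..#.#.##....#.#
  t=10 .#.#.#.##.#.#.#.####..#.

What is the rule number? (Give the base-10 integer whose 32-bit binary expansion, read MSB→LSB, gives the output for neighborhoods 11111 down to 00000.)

1561795611

  nb #####: next=.  (t=2,i=6, bit31=0)
  nb ####.: next=#  (t=0,i=13, bit30=1)
  nb ###.#: next=.  (t=0,i=9, bit29=0)
  nb ###..: next=#  (t=0,i=14, bit28=1)
  nb ##.##: next=#  (t=0,i=10, bit27=1)
  nb ##.#.: next=#  (t=2,i=9, bit26=1)
  nb ##..#: next=.  (t=0,i=15, bit25=0)
  nb ##...: next=#  (t=0,i=21, bit24=1)
  nb #.###: next=.  (t=0,i=11, bit23=0)
  nb #.##.: next=.  (t=1,i=3, bit22=0)
  nb #.#.#: next=.  (t=0,i=2, bit21=0)
  nb #.#..: next=#  (t=0,i=4, bit20=1)
  nb #..##: next=.  (t=0,i=6, bit19=0)
  nb #..#.: next=#  (t=1,i=0, bit18=1)
  nb #...#: next=#  (t=0,i=22, bit17=1)
  nb #....: next=#  (t=1,i=6, bit16=1)
  nb .####: next=.  (t=0,i=12, bit15=0)
  nb .###.: next=.  (t=0,i=8, bit14=0)
  nb .##.#: next=.  (t=2,i=22, bit13=0)
  nb .##..: next=#  (t=1,i=4, bit12=1)
  nb .#.##: next=#  (t=1,i=2, bit11=1)
  nb .#.#.: next=#  (t=0,i=1, bit10=1)
  nb .#..#: next=.  (t=0,i=5, bit9=0)
  nb .#...: next=.  (t=2,i=11, bit8=0)
  nb ..###: next=.  (t=0,i=7, bit7=0)
  nb ..##.: next=.  (t=1,i=13, bit6=0)
  nb ..#.#: next=.  (t=0,i=0, bit5=0)
  nb ..#..: next=#  (t=1,i=10, bit4=1)
  nb ...##: next=#  (t=1,i=18, bit3=1)
  nb ...#.: next=.  (t=0,i=23, bit2=0)
  nb ....#: next=#  (t=1,i=8, bit1=1)
  nb .....: next=#  (t=1,i=7, bit0=1)
  bits 01011101000101110001110000011011 = 1561795611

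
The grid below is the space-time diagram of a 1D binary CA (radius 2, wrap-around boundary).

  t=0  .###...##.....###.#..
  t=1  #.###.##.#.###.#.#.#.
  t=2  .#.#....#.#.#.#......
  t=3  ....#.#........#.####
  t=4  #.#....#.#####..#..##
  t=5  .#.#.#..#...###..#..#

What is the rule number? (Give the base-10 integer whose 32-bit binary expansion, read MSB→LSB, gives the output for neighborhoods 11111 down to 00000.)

  [31] ##### => .  t=4,i=11
  [30] ####. => #  t=3,i=19
  [29] ###.# => .  t=0,i=16
  [28] ###.. => #  t=0,i=3
  [27] ##.## => .  t=1,i=5
  [26] ##.#. => #  t=0,i=17
  [25] ##..# => #  t=4,i=14
  [24] ##... => #  t=0,i=4
  [23] #.### => .  t=1,i=2
  [22] #.##. => .  t=1,i=6
  [21] #.#.# => .  t=1,i=0
  [20] #.#.. => .  t=0,i=18
  [19] #..## => .  t=4,i=18
  [18] #..#. => .  t=4,i=15
  [17] #...# => .  t=0,i=5
  [16] #.... => .  t=0,i=10
  [15] .#### => .  t=3,i=18
  [14] .###. => #  t=0,i=2
  [13] .##.# => .  t=1,i=7
  [12] .##.. => .  t=0,i=8
  [11] .#.## => #  t=1,i=1
  [10] .#.#. => .  t=1,i=16
  [9] .#..# => #  t=4,i=17
  [8] .#... => #  t=0,i=19
  [7] ..### => .  t=0,i=1
  [6] ..##. => #  t=0,i=7
  [5] ..#.# => .  t=2,i=1
  [4] ..#.. => .  t=4,i=16
  [3] ...## => #  t=0,i=0
  [2] ...#. => .  t=2,i=0
  [1] ....# => #  t=0,i=12
  [0] ..... => #  t=0,i=11
  bits 01010111000000000100101101001011 = 1459637067

1459637067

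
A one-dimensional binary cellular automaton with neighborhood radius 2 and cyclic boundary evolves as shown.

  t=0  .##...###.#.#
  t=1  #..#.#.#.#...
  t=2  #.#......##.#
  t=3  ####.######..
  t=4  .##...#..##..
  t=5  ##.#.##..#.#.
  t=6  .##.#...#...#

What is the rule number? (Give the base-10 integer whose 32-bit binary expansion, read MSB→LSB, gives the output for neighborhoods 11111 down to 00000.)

1427433823

  nb #####: next=.  (t=3,i=7, bit31=0)
  nb ####.: next=#  (t=3,i=2, bit30=1)
  nb ###.#: next=.  (t=0,i=8, bit29=0)
  nb ###..: next=#  (t=3,i=10, bit28=1)
  nb ##.##: next=.  (t=2,i=11, bit27=0)
  nb ##.#.: next=#  (t=0,i=9, bit26=1)
  nb ##..#: next=.  (t=3,i=11, bit25=0)
  nb ##...: next=#  (t=0,i=3, bit24=1)
  nb #.###: next=.  (t=3,i=5, bit23=0)
  nb #.##.: next=.  (t=0,i=1, bit22=0)
  nb #.#.#: next=.  (t=0,i=10, bit21=0)
  nb #.#..: next=#  (t=1,i=9, bit20=1)
  nb #..##: next=.  (t=3,i=12, bit19=0)
  nb #..#.: next=#  (t=1,i=2, bit18=1)
  nb #...#: next=.  (t=0,i=4, bit17=0)
  nb #....: next=.  (t=2,i=4, bit16=0)
  nb .####: next=#  (t=3,i=1, bit15=1)
  nb .###.: next=#  (t=0,i=7, bit14=1)
  nb .##.#: next=#  (t=2,i=0, bit13=1)
  nb .##..: next=.  (t=0,i=2, bit12=0)
  nb .#.##: next=#  (t=0,i=0, bit11=1)
  nb .#.#.: next=.  (t=0,i=11, bit10=0)
  nb .#..#: next=.  (t=1,i=1, bit9=0)
  nb .#...: next=#  (t=1,i=10, bit8=1)
  nb ..###: next=.  (t=0,i=6, bit7=0)
  nb ..##.: next=#  (t=2,i=9, bit6=1)
  nb ..#.#: next=.  (t=1,i=3, bit5=0)
  nb ..#..: next=#  (t=1,i=0, bit4=1)
  nb ...##: next=#  (t=0,i=5, bit3=1)
  nb ...#.: next=#  (t=1,i=12, bit2=1)
  nb ....#: next=#  (t=2,i=7, bit1=1)
  nb .....: next=#  (t=2,i=5, bit0=1)
  bits 01010101000101001110100101011111 = 1427433823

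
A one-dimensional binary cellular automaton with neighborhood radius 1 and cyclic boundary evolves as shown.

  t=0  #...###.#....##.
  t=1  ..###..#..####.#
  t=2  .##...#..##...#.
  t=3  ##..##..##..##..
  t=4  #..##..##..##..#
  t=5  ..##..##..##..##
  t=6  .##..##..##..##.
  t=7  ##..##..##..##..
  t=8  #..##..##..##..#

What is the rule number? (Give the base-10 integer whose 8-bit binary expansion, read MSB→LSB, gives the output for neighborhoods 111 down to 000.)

  [7] ### => .  t=0,i=5
  [6] ##. => .  t=0,i=6
  [5] #.# => #  t=0,i=7
  [4] #.. => .  t=0,i=1
  [3] .## => #  t=0,i=4
  [2] .#. => .  t=0,i=0
  [1] ..# => #  t=0,i=3
  [0] ... => #  t=0,i=2
  bits 00101011 = 43

43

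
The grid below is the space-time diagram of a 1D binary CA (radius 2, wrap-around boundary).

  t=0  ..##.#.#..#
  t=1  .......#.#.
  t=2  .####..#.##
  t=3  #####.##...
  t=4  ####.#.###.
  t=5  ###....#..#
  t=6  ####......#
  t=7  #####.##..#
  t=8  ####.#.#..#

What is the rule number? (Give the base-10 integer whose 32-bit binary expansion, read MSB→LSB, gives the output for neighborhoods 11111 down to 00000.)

3650523553

  #####|#  b31=1 t=3,i=2
  ####.|#  b30=1 t=2,i=3
  ###.#|.  b29=0 t=3,i=4
  ###..|#  b28=1 t=2,i=4
  ##.##|#  b27=1 t=2,i=0
  ##.#.|.  b26=0 t=0,i=4
  ##..#|.  b25=0 t=2,i=5
  ##...|#  b24=1 t=3,i=8
  #.###|#  b23=1 t=2,i=1
  #.##.|.  b22=0 t=2,i=9
  #.#.#|.  b21=0 t=0,i=5
  #.#..|#  b20=1 t=0,i=7
  #..##|.  b19=0 t=0,i=1
  #..#.|#  b18=1 t=0,i=9
  #...#|#  b17=1 t=3,i=9
  #....|.  b16=0 t=1,i=0
  .####|#  b15=1 t=2,i=2
  .###.|.  b14=0 t=4,i=8
  .##.#|.  b13=0 t=0,i=3
  .##..|#  b12=1 t=3,i=7
  .#.##|.  b11=0 t=2,i=8
  .#.#.|.  b10=0 t=0,i=6
  .#..#|.  b9=0 t=0,i=0
  .#...|#  b8=1 t=1,i=10
  ..###|#  b7=1 t=3,i=0
  ..##.|.  b6=0 t=0,i=2
  ..#.#|#  b5=1 t=1,i=7
  ..#..|.  b4=0 t=0,i=10
  ...##|.  b3=0 t=3,i=10
  ...#.|.  b2=0 t=1,i=6
  ....#|.  b1=0 t=1,i=5
  .....|#  b0=1 t=1,i=1
  bits 11011001100101101001000110100001 = 3650523553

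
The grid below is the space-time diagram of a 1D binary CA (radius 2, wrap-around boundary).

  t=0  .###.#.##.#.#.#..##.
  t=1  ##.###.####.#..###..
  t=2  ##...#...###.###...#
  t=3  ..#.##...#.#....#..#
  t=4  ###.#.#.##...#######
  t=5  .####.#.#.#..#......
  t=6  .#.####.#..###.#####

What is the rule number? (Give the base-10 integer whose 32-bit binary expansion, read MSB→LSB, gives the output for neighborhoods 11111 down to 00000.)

1701651191

  #####|.  b31=0 t=4,i=0
  ####.|#  b30=1 t=1,i=9
  ###.#|#  b29=1 t=0,i=3
  ###..|.  b28=0 t=1,i=17
  ##.##|.  b27=0 t=1,i=2
  ##.#.|#  b26=1 t=0,i=4
  ##..#|.  b25=0 t=0,i=19
  ##...|#  b24=1 t=2,i=2
  #.###|.  b23=0 t=1,i=3
  #.##.|#  b22=1 t=0,i=7
  #.#.#|#  b21=1 t=0,i=5
  #.#..|.  b20=0 t=0,i=14
  #..##|#  b19=1 t=0,i=0
  #..#.|#  b18=1 t=3,i=1
  #...#|.  b17=0 t=2,i=3
  #....|#  b16=1 t=3,i=13
  .####|.  b15=0 t=1,i=8
  .###.|.  b14=0 t=0,i=2
  .##.#|#  b13=1 t=0,i=8
  .##..|.  b12=0 t=0,i=18
  .#.##|.  b11=0 t=0,i=6
  .#.#.|.  b10=0 t=0,i=11
  .#..#|#  b9=1 t=0,i=15
  .#...|.  b8=0 t=2,i=6
  ..###|#  b7=1 t=0,i=1
  ..##.|#  b6=1 t=0,i=17
  ..#.#|#  b5=1 t=3,i=2
  ..#..|#  b4=1 t=2,i=5
  ...##|.  b3=0 t=2,i=8
  ...#.|#  b2=1 t=2,i=4
  ....#|#  b1=1 t=3,i=14
  .....|#  b0=1 t=5,i=16
  bits 01100101011011010010001011110111 = 1701651191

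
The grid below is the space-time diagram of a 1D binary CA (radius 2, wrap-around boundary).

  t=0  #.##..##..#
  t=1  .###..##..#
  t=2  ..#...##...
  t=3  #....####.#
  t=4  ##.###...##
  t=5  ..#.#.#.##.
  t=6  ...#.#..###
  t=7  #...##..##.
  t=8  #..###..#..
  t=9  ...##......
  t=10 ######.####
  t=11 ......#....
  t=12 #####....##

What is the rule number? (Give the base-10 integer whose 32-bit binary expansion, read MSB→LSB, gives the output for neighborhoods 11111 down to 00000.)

  [31] ##### => .  t=10,i=0
  [30] ####. => .  t=3,i=7
  [29] ###.# => .  t=3,i=8
  [28] ###.. => .  t=1,i=3
  [27] ##.## => #  t=0,i=1
  [26] ##.#. => .  t=7,i=10
  [25] ##..# => .  t=0,i=4
  [24] ##... => #  t=2,i=8
  [23] #.### => .  t=1,i=1
  [22] #.##. => #  t=0,i=2
  [21] #.#.# => .  t=5,i=4
  [20] #.#.. => #  t=6,i=5
  [19] #..## => .  t=0,i=5
  [18] #..#. => .  t=1,i=9
  [17] #...# => .  t=2,i=4
  [16] #.... => .  t=2,i=9
  [15] .#### => .  t=3,i=6
  [14] .###. => #  t=1,i=2
  [13] .##.# => .  t=0,i=0
  [12] .##.. => #  t=0,i=3
  [11] .#.## => .  t=1,i=0
  [10] .#.#. => #  t=5,i=3
  [9] .#..# => .  t=6,i=6
  [8] .#... => .  t=2,i=3
  [7] ..### => #  t=3,i=5
  [6] ..##. => #  t=0,i=6
  [5] ..#.# => .  t=1,i=10
  [4] ..#.. => .  t=2,i=2
  [3] ...## => #  t=2,i=5
  [2] ...#. => .  t=2,i=1
  [1] ....# => #  t=2,i=0
  [0] ..... => #  t=2,i=10
  bits 00001001010100000101010011001011 = 156259531

156259531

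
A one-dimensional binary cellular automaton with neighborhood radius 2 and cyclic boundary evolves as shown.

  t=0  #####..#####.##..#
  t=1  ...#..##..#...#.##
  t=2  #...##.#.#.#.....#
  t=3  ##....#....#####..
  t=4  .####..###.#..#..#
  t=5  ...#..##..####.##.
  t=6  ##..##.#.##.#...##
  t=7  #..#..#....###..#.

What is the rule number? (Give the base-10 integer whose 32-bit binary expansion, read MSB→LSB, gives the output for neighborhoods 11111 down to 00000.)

  #####|.  b31=0 t=0,i=1
  ####.|#  b30=1 t=0,i=3
  ###.#|.  b29=0 t=0,i=11
  ###..|.  b28=0 t=0,i=4
  ##.##|.  b27=0 t=0,i=12
  ##.#.|#  b26=1 t=2,i=6
  ##..#|.  b25=0 t=0,i=5
  ##...|#  b24=1 t=1,i=0
  #.###|.  b23=0 t=4,i=1
  #.##.|.  b22=0 t=0,i=13
  #.#.#|.  b21=0 t=2,i=7
  #.#..|#  b20=1 t=2,i=11
  #..##|#  b19=1 t=0,i=6
  #..#.|#  b18=1 t=1,i=9
  #...#|.  b17=0 t=1,i=1
  #....|#  b16=1 t=2,i=13
  .####|.  b15=0 t=0,i=0
  .###.|.  b14=0 t=4,i=8
  .##.#|.  b13=0 t=2,i=5
  .##..|#  b12=1 t=0,i=14
  .#.##|.  b11=0 t=1,i=15
  .#.#.|.  b10=0 t=2,i=8
  .#..#|#  b9=1 t=1,i=4
  .#...|#  b8=1 t=1,i=11
  ..###|#  b7=1 t=0,i=7
  ..##.|.  b6=0 t=1,i=6
  ..#.#|.  b5=0 t=1,i=14
  ..#..|.  b4=0 t=1,i=3
  ...##|.  b3=0 t=2,i=3
  ...#.|.  b2=0 t=1,i=2
  ....#|#  b1=1 t=2,i=15
  .....|#  b0=1 t=2,i=14
  bits 01000101000111010001001110000011 = 1159533443

1159533443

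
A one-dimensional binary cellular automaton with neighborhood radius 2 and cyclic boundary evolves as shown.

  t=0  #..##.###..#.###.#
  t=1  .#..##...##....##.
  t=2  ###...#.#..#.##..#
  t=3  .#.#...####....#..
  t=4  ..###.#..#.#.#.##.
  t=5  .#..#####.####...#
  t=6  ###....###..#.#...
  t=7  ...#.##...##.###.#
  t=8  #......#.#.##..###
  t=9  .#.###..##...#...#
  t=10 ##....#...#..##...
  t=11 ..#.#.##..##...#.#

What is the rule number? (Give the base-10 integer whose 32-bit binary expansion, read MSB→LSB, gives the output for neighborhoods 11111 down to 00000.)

  ##### -> .   bit 31 = 0  t=5,i=6
  ####. -> #   bit 30 = 1  t=2,i=1
  ###.# -> #   bit 29 = 1  t=0,i=15
  ###.. -> .   bit 28 = 0  t=0,i=8
  ##.## -> #   bit 27 = 1  t=0,i=5
  ##.#. -> #   bit 26 = 1  t=4,i=5
  ##..# -> #   bit 25 = 1  t=0,i=1
  ##... -> #   bit 24 = 1  t=1,i=6
  #.### -> .   bit 23 = 0  t=0,i=6
  #.##. -> .   bit 22 = 0  t=0,i=17
  #.#.# -> #   bit 21 = 1  t=4,i=11
  #.#.. -> #   bit 20 = 1  t=2,i=8
  #..## -> .   bit 19 = 0  t=0,i=2
  #..#. -> #   bit 18 = 1  t=0,i=10
  #...# -> .   bit 17 = 0  t=1,i=7
  #.... -> .   bit 16 = 0  t=1,i=12
  .#### -> .   bit 15 = 0  t=2,i=0
  .###. -> .   bit 14 = 0  t=0,i=7
  .##.# -> #   bit 13 = 1  t=0,i=4
  .##.. -> .   bit 12 = 0  t=0,i=0
  .#.## -> .   bit 11 = 0  t=0,i=12
  .#.#. -> #   bit 10 = 1  t=2,i=7
  .#..# -> #   bit 9 = 1  t=1,i=2
  .#... -> #   bit 8 = 1  t=3,i=4
  ..### -> .   bit 7 = 0  t=2,i=17
  ..##. -> .   bit 6 = 0  t=0,i=3
  ..#.# -> .   bit 5 = 0  t=0,i=11
  ..#.. -> #   bit 4 = 1  t=1,i=1
  ...## -> #   bit 3 = 1  t=1,i=8
  ...#. -> .   bit 2 = 0  t=2,i=5
  ....# -> #   bit 1 = 1  t=1,i=13
  ..... -> #   bit 0 = 1  t=8,i=3
  bits 01101111001101000010011100011011 = 1865688859

1865688859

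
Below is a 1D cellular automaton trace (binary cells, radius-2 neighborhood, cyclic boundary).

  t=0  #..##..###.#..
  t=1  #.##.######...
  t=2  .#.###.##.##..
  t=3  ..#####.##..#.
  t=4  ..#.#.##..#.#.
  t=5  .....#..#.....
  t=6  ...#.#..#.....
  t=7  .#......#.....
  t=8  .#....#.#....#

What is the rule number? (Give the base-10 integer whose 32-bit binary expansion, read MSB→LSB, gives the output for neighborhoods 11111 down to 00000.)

3213387986

  ##### -> #   bit 31 = 1  t=1,i=7
  ####. -> .   bit 30 = 0  t=1,i=9
  ###.# -> #   bit 29 = 1  t=0,i=9
  ###.. -> #   bit 28 = 1  t=1,i=10
  ##.## -> #   bit 27 = 1  t=1,i=4
  ##.#. -> #   bit 26 = 1  t=0,i=10
  ##..# -> #   bit 25 = 1  t=0,i=5
  ##... -> #   bit 24 = 1  t=1,i=11
  #.### -> #   bit 23 = 1  t=1,i=5
  #.##. -> .   bit 22 = 0  t=1,i=2
  #.#.# -> .   bit 21 = 0  t=4,i=4
  #.#.. -> .   bit 20 = 0  t=0,i=11
  #..## -> #   bit 19 = 1  t=0,i=2
  #..#. -> .   bit 18 = 0  t=0,i=13
  #...# -> .   bit 17 = 0  t=1,i=12
  #.... -> .   bit 16 = 0  t=5,i=10
  .#### -> .   bit 15 = 0  t=1,i=6
  .###. -> #   bit 14 = 1  t=0,i=8
  .##.# -> #   bit 13 = 1  t=1,i=3
  .##.. -> .   bit 12 = 0  t=0,i=4
  .#.## -> #   bit 11 = 1  t=1,i=1
  .#.#. -> .   bit 10 = 0  t=4,i=3
  .#..# -> .   bit 9 = 0  t=0,i=1
  .#... -> .   bit 8 = 0  t=3,i=13
  ..### -> #   bit 7 = 1  t=0,i=7
  ..##. -> #   bit 6 = 1  t=0,i=3
  ..#.# -> .   bit 5 = 0  t=1,i=0
  ..#.. -> #   bit 4 = 1  t=0,i=0
  ...## -> .   bit 3 = 0  t=3,i=1
  ...#. -> .   bit 2 = 0  t=1,i=13
  ....# -> #   bit 1 = 1  t=5,i=3
  ..... -> .   bit 0 = 0  t=5,i=0
  bits 10111111100010000110100011010010 = 3213387986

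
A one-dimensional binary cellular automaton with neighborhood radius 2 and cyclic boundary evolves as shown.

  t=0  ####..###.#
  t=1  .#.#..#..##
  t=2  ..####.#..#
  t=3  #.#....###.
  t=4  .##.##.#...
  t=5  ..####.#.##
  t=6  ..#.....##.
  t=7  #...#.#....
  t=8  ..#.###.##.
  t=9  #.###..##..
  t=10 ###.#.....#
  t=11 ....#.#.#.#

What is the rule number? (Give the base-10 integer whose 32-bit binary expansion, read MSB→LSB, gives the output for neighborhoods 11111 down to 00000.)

  nb #####: next=#  (t=0,i=1, bit31=1)
  nb ####.: next=.  (t=0,i=2, bit30=0)
  nb ###.#: next=.  (t=0,i=8, bit29=0)
  nb ###..: next=#  (t=0,i=3, bit28=1)
  nb ##.##: next=#  (t=0,i=9, bit27=1)
  nb ##.#.: next=.  (t=1,i=0, bit26=0)
  nb ##..#: next=.  (t=0,i=4, bit25=0)
  nb ##...: next=.  (t=6,i=10, bit24=0)
  nb #.###: next=#  (t=0,i=10, bit23=1)
  nb #.##.: next=#  (t=4,i=4, bit22=1)
  nb #.#.#: next=.  (t=1,i=1, bit21=0)
  nb #.#..: next=#  (t=1,i=3, bit20=1)
  nb #..##: next=.  (t=0,i=5, bit19=0)
  nb #..#.: next=#  (t=1,i=5, bit18=1)
  nb #...#: next=#  (t=6,i=0, bit17=1)
  nb #....: next=#  (t=3,i=4, bit16=1)
  nb .####: next=.  (t=0,i=0, bit15=0)
  nb .###.: next=.  (t=0,i=7, bit14=0)
  nb .##.#: next=#  (t=1,i=10, bit13=1)
  nb .##..: next=.  (t=5,i=10, bit12=0)
  nb .#.##: next=#  (t=5,i=8, bit11=1)
  nb .#.#.: next=#  (t=1,i=2, bit10=1)
  nb .#..#: next=#  (t=1,i=4, bit9=1)
  nb .#...: next=.  (t=3,i=3, bit8=0)
  nb ..###: next=#  (t=0,i=6, bit7=1)
  nb ..##.: next=.  (t=1,i=9, bit6=0)
  nb ..#.#: next=#  (t=7,i=4, bit5=1)
  nb ..#..: next=.  (t=1,i=6, bit4=0)
  nb ...##: next=.  (t=3,i=6, bit3=0)
  nb ...#.: next=.  (t=6,i=1, bit2=0)
  nb ....#: next=#  (t=3,i=5, bit1=1)
  nb .....: next=.  (t=6,i=5, bit0=0)
  bits 10011000110101110010111010100010 = 2564239010

2564239010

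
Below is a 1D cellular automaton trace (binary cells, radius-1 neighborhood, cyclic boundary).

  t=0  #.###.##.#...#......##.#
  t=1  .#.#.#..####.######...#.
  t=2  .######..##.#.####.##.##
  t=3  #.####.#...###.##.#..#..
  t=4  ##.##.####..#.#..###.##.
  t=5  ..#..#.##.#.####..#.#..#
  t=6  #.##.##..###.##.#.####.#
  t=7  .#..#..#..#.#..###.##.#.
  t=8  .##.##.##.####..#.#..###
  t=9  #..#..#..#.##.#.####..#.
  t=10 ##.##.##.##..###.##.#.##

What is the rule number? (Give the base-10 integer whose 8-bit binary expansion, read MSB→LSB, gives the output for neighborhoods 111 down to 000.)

181

  nb ###: next=#  (t=0,i=3, bit7=1)
  nb ##.: next=.  (t=0,i=0, bit6=0)
  nb #.#: next=#  (t=0,i=1, bit5=1)
  nb #..: next=#  (t=0,i=10, bit4=1)
  nb .##: next=.  (t=0,i=2, bit3=0)
  nb .#.: next=#  (t=0,i=9, bit2=1)
  nb ..#: next=.  (t=0,i=12, bit1=0)
  nb ...: next=#  (t=0,i=11, bit0=1)
  bits 10110101 = 181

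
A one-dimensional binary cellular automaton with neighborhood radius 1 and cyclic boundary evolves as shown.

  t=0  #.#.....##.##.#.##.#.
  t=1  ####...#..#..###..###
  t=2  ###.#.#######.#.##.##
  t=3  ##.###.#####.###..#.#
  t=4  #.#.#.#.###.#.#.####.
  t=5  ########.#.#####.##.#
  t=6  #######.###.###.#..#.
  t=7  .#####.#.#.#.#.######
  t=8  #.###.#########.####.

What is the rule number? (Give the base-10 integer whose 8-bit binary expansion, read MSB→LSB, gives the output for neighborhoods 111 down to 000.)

  nb ###: next=#  (t=1,i=0, bit7=1)
  nb ##.: next=.  (t=0,i=9, bit6=0)
  nb #.#: next=#  (t=0,i=1, bit5=1)
  nb #..: next=#  (t=0,i=3, bit4=1)
  nb .##: next=.  (t=0,i=8, bit3=0)
  nb .#.: next=#  (t=0,i=0, bit2=1)
  nb ..#: next=#  (t=0,i=7, bit1=1)
  nb ...: next=.  (t=0,i=4, bit0=0)
  bits 10110110 = 182

182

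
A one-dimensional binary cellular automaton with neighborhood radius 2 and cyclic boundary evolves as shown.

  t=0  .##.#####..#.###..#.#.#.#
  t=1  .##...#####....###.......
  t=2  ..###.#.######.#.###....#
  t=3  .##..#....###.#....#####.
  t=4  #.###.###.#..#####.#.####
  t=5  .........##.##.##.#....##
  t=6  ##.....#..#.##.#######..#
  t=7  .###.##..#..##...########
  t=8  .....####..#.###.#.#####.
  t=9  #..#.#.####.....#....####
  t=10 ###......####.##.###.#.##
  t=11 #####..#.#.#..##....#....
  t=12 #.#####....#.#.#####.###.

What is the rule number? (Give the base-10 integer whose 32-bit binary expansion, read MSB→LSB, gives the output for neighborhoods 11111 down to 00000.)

3613340038

  [31] ##### => #  t=0,i=6
  [30] ####. => #  t=0,i=7
  [29] ###.# => .  t=2,i=4
  [28] ###.. => #  t=0,i=8
  [27] ##.## => .  t=0,i=3
  [26] ##.#. => #  t=2,i=5
  [25] ##..# => #  t=0,i=9
  [24] ##... => #  t=1,i=3
  [23] #.### => .  t=0,i=4
  [22] #.##. => #  t=0,i=1
  [21] #.#.# => .  t=0,i=20
  [20] #.#.. => #  t=3,i=14
  [19] #..## => #  t=2,i=1
  [18] #..#. => #  t=0,i=10
  [17] #...# => #  t=1,i=4
  [16] #.... => #  t=1,i=12
  [15] .#### => .  t=0,i=5
  [14] .###. => .  t=0,i=14
  [13] .##.# => #  t=0,i=2
  [12] .##.. => #  t=1,i=2
  [11] .#.## => .  t=0,i=0
  [10] .#.#. => .  t=0,i=19
  [9] .#..# => .  t=2,i=0
  [8] .#... => #  t=3,i=6
  [7] ..### => #  t=1,i=6
  [6] ..##. => .  t=1,i=1
  [5] ..#.# => .  t=0,i=11
  [4] ..#.. => .  t=2,i=24
  [3] ...## => .  t=1,i=0
  [2] ...#. => #  t=2,i=23
  [1] ....# => #  t=1,i=13
  [0] ..... => .  t=1,i=20
  bits 11010111010111110011000110000110 = 3613340038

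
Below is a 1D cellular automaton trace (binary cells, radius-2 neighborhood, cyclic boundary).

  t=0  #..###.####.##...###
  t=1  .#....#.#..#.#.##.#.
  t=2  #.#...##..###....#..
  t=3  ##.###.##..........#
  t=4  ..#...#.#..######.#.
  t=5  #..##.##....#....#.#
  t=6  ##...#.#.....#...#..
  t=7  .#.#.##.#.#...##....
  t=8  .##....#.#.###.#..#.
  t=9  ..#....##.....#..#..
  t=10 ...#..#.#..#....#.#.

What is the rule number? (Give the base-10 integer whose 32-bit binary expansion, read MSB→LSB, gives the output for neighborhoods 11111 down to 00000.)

235312425

  nb #####: next=.  (t=4,i=13, bit31=0)
  nb ####.: next=.  (t=0,i=9, bit30=0)
  nb ###.#: next=.  (t=0,i=5, bit29=0)
  nb ###..: next=.  (t=0,i=0, bit28=0)
  nb ##.##: next=#  (t=0,i=6, bit27=1)
  nb ##.#.: next=#  (t=1,i=17, bit26=1)
  nb ##..#: next=#  (t=0,i=1, bit25=1)
  nb ##...: next=.  (t=0,i=14, bit24=0)
  nb #.###: next=.  (t=0,i=7, bit23=0)
  nb #.##.: next=.  (t=0,i=12, bit22=0)
  nb #.#.#: next=.  (t=1,i=13, bit21=0)
  nb #.#..: next=.  (t=1,i=8, bit20=0)
  nb #..##: next=.  (t=0,i=2, bit19=0)
  nb #..#.: next=#  (t=1,i=0, bit18=1)
  nb #...#: next=#  (t=0,i=15, bit17=1)
  nb #....: next=.  (t=1,i=3, bit16=0)
  nb .####: next=#  (t=0,i=8, bit15=1)
  nb .###.: next=.  (t=0,i=4, bit14=0)
  nb .##.#: next=.  (t=1,i=16, bit13=0)
  nb .##..: next=#  (t=0,i=13, bit12=1)
  nb .#.##: next=.  (t=1,i=14, bit11=0)
  nb .#.#.: next=#  (t=1,i=7, bit10=1)
  nb .#..#: next=.  (t=1,i=9, bit9=0)
  nb .#...: next=#  (t=1,i=2, bit8=1)
  nb ..###: next=.  (t=0,i=3, bit7=0)
  nb ..##.: next=.  (t=2,i=6, bit6=0)
  nb ..#.#: next=#  (t=1,i=6, bit5=1)
  nb ..#..: next=.  (t=1,i=1, bit4=0)
  nb ...##: next=#  (t=0,i=16, bit3=1)
  nb ...#.: next=.  (t=1,i=5, bit2=0)
  nb ....#: next=.  (t=1,i=4, bit1=0)
  nb .....: next=#  (t=3,i=11, bit0=1)
  bits 00001110000001101001010100101001 = 235312425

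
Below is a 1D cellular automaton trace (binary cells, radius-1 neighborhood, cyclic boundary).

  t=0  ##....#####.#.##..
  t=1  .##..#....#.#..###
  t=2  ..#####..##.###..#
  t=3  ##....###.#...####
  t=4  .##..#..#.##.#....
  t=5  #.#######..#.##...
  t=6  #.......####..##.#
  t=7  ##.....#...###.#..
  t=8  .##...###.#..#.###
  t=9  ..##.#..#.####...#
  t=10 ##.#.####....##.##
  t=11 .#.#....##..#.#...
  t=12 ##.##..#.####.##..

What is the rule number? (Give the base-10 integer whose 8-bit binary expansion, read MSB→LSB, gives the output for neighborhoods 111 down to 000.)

  ###|.  b7=0 t=0,i=7
  ##.|#  b6=1 t=0,i=1
  #.#|.  b5=0 t=0,i=11
  #..|#  b4=1 t=0,i=2
  .##|.  b3=0 t=0,i=0
  .#.|#  b2=1 t=0,i=12
  ..#|#  b1=1 t=0,i=5
  ...|.  b0=0 t=0,i=3
  bits 01010110 = 86

86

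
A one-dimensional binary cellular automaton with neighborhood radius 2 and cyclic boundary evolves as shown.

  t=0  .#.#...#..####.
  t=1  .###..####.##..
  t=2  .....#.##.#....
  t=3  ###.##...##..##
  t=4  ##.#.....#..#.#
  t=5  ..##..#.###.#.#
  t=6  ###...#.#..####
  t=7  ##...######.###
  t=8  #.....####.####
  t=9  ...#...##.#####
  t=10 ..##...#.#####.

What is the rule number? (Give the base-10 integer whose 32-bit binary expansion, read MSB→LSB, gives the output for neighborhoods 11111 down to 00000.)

3434645109

  [31] ##### => #  t=3,i=0
  [30] ####. => #  t=0,i=12
  [29] ###.# => .  t=1,i=9
  [28] ###.. => .  t=0,i=13
  [27] ##.## => #  t=1,i=10
  [26] ##.#. => #  t=2,i=9
  [25] ##..# => .  t=0,i=14
  [24] ##... => .  t=1,i=13
  [23] #.### => #  t=4,i=14
  [22] #.##. => .  t=1,i=11
  [21] #.#.# => #  t=5,i=12
  [20] #.#.. => #  t=0,i=3
  [19] #..## => #  t=0,i=9
  [18] #..#. => .  t=0,i=0
  [17] #...# => .  t=0,i=5
  [16] #.... => .  t=2,i=12
  [15] .#### => #  t=0,i=11
  [14] .###. => .  t=1,i=2
  [13] .##.# => .  t=2,i=8
  [12] .##.. => .  t=1,i=12
  [11] .#.## => .  t=2,i=6
  [10] .#.#. => #  t=0,i=2
  [9] .#..# => #  t=0,i=8
  [8] .#... => .  t=0,i=4
  [7] ..### => .  t=0,i=10
  [6] ..##. => #  t=3,i=9
  [5] ..#.# => #  t=0,i=1
  [4] ..#.. => #  t=0,i=7
  [3] ...## => .  t=1,i=0
  [2] ...#. => #  t=0,i=6
  [1] ....# => .  t=2,i=3
  [0] ..... => #  t=2,i=0
  bits 11001100101110001000011001110101 = 3434645109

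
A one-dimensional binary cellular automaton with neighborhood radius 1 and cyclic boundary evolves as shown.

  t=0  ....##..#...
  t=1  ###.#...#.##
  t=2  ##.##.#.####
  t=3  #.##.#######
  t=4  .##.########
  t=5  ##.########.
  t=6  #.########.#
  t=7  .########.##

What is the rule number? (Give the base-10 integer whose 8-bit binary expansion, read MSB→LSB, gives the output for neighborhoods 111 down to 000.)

  ###|#  b7=1 t=1,i=0
  ##.|.  b6=0 t=0,i=5
  #.#|#  b5=1 t=1,i=3
  #..|.  b4=0 t=0,i=6
  .##|#  b3=1 t=0,i=4
  .#.|#  b2=1 t=0,i=8
  ..#|.  b1=0 t=0,i=3
  ...|#  b0=1 t=0,i=0
  bits 10101101 = 173

173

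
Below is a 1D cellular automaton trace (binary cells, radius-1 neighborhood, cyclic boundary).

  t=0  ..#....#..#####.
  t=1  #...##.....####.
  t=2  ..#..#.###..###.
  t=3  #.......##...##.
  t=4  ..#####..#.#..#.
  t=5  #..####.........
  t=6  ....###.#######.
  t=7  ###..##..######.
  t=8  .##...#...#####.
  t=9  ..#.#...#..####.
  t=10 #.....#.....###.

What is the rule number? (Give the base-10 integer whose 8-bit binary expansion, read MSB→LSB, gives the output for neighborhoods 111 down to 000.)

193

  [7] ### => #  t=0,i=11
  [6] ##. => #  t=0,i=14
  [5] #.# => .  t=1,i=15
  [4] #.. => .  t=0,i=3
  [3] .## => .  t=0,i=10
  [2] .#. => .  t=0,i=2
  [1] ..# => .  t=0,i=1
  [0] ... => #  t=0,i=0
  bits 11000001 = 193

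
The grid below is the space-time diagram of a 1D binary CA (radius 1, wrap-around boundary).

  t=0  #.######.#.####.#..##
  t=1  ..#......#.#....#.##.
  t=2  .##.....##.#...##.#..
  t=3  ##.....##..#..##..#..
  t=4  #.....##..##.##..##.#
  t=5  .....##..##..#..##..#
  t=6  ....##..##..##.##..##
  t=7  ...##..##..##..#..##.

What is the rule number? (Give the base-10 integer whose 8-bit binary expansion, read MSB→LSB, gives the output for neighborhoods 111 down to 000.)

  nb ###: next=.  (t=0,i=3, bit7=0)
  nb ##.: next=.  (t=0,i=0, bit6=0)
  nb #.#: next=.  (t=0,i=1, bit5=0)
  nb #..: next=.  (t=0,i=17, bit4=0)
  nb .##: next=#  (t=0,i=2, bit3=1)
  nb .#.: next=#  (t=0,i=9, bit2=1)
  nb ..#: next=#  (t=0,i=18, bit1=1)
  nb ...: next=.  (t=1,i=0, bit0=0)
  bits 00001110 = 14

14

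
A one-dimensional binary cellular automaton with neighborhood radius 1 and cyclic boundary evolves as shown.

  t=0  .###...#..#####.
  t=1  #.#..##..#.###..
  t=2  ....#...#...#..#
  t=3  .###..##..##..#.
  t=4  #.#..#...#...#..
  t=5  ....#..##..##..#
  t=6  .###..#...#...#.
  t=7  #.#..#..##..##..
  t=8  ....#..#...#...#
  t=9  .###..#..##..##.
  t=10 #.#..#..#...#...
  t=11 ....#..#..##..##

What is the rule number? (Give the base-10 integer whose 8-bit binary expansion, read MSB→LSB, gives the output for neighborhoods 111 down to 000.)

  ###|#  b7=1 t=0,i=2
  ##.|.  b6=0 t=0,i=3
  #.#|.  b5=0 t=1,i=1
  #..|.  b4=0 t=0,i=4
  .##|.  b3=0 t=0,i=1
  .#.|.  b2=0 t=0,i=7
  ..#|#  b1=1 t=0,i=0
  ...|#  b0=1 t=0,i=5
  bits 10000011 = 131

131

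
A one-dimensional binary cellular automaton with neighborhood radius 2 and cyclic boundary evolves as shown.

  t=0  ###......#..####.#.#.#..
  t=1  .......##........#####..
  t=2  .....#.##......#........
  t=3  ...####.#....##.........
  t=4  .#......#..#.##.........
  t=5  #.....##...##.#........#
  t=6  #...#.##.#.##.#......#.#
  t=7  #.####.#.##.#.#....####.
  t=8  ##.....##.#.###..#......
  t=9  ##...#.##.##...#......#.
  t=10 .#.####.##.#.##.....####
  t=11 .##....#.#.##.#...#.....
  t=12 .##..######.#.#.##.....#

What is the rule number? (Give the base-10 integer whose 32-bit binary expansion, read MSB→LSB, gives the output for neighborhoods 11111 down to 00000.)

  [31] ##### => .  t=1,i=19
  [30] ####. => .  t=0,i=14
  [29] ###.# => .  t=0,i=15
  [28] ###.. => .  t=0,i=2
  [27] ##.## => #  t=9,i=9
  [26] ##.#. => .  t=0,i=16
  [25] ##..# => #  t=8,i=15
  [24] ##... => .  t=0,i=3
  [23] #.### => .  t=7,i=2
  [22] #.##. => .  t=2,i=7
  [21] #.#.# => #  t=0,i=17
  [20] #.#.. => #  t=0,i=21
  [19] #..## => .  t=0,i=11
  [18] #..#. => .  t=4,i=10
  [17] #...# => #  t=5,i=9
  [16] #.... => .  t=0,i=4
  [15] .#### => .  t=0,i=13
  [14] .###. => .  t=0,i=1
  [13] .##.# => #  t=5,i=12
  [12] .##.. => #  t=1,i=8
  [11] .#.## => #  t=2,i=6
  [10] .#.#. => #  t=0,i=18
  [9] .#..# => .  t=0,i=10
  [8] .#... => .  t=2,i=16
  [7] ..### => .  t=0,i=0
  [6] ..##. => #  t=1,i=7
  [5] ..#.# => #  t=2,i=5
  [4] ..#.. => .  t=0,i=9
  [3] ...## => .  t=1,i=6
  [2] ...#. => #  t=0,i=8
  [1] ....# => #  t=0,i=7
  [0] ..... => .  t=0,i=5
  bits 00001010001100100011110001100110 = 171064422

171064422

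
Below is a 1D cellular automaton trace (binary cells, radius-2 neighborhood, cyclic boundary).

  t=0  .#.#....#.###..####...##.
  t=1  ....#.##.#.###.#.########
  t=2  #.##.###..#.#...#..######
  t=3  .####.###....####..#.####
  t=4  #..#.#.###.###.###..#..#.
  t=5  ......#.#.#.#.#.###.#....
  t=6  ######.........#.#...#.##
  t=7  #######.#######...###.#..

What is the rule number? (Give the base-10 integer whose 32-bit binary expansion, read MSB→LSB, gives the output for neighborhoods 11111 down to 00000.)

3678566879

  #####|#  b31=1 t=1,i=19
  ####.|#  b30=1 t=0,i=17
  ###.#|.  b29=0 t=1,i=13
  ###..|#  b28=1 t=0,i=12
  ##.##|#  b27=1 t=2,i=1
  ##.#.|.  b26=0 t=1,i=8
  ##..#|#  b25=1 t=0,i=13
  ##...|#  b24=1 t=0,i=19
  #.###|.  b23=0 t=0,i=10
  #.##.|#  b22=1 t=1,i=6
  #.#.#|.  b21=0 t=1,i=9
  #.#..|.  b20=0 t=0,i=3
  #..##|.  b19=0 t=0,i=14
  #..#.|.  b18=0 t=0,i=0
  #...#|#  b17=1 t=0,i=20
  #....|.  b16=0 t=0,i=5
  .####|.  b15=0 t=0,i=16
  .###.|#  b14=1 t=0,i=11
  .##.#|#  b13=1 t=1,i=7
  .##..|#  b12=1 t=0,i=23
  .#.##|#  b11=1 t=0,i=9
  .#.#.|.  b10=0 t=0,i=2
  .#..#|.  b9=0 t=2,i=17
  .#...|#  b8=1 t=0,i=4
  ..###|#  b7=1 t=0,i=15
  ..##.|#  b6=1 t=0,i=22
  ..#.#|.  b5=0 t=0,i=1
  ..#..|#  b4=1 t=2,i=16
  ...##|#  b3=1 t=0,i=21
  ...#.|#  b2=1 t=0,i=7
  ....#|#  b1=1 t=0,i=6
  .....|#  b0=1 t=5,i=0
  bits 11011011010000100111100111011111 = 3678566879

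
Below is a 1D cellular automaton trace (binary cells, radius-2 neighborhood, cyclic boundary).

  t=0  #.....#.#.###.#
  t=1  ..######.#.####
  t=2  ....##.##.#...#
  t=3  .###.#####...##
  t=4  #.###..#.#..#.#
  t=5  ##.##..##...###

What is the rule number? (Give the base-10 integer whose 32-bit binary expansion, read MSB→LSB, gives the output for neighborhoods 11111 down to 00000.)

  ##### -> #   bit 31 = 1  t=1,i=4
  ####. -> .   bit 30 = 0  t=1,i=6
  ###.# -> #   bit 29 = 1  t=0,i=12
  ###.. -> #   bit 28 = 1  t=1,i=14
  ##.## -> #   bit 27 = 1  t=0,i=13
  ##.#. -> #   bit 26 = 1  t=1,i=8
  ##..# -> .   bit 25 = 0  t=1,i=0
  ##... -> .   bit 24 = 0  t=0,i=1
  #.### -> .   bit 23 = 0  t=0,i=10
  #.##. -> #   bit 22 = 1  t=0,i=14
  #.#.# -> .   bit 21 = 0  t=0,i=8
  #.#.. -> .   bit 20 = 0  t=2,i=10
  #..## -> .   bit 19 = 0  t=1,i=1
  #..#. -> .   bit 18 = 0  t=4,i=6
  #...# -> .   bit 17 = 0  t=2,i=12
  #.... -> #   bit 16 = 1  t=0,i=2
  .#### -> .   bit 15 = 0  t=1,i=3
  .###. -> #   bit 14 = 1  t=0,i=11
  .##.# -> #   bit 13 = 1  t=2,i=5
  .##.. -> .   bit 12 = 0  t=0,i=0
  .#.## -> #   bit 11 = 1  t=0,i=9
  .#.#. -> #   bit 10 = 1  t=0,i=7
  .#..# -> .   bit 9 = 0  t=4,i=10
  .#... -> .   bit 8 = 0  t=2,i=0
  ..### -> .   bit 7 = 0  t=1,i=2
  ..##. -> .   bit 6 = 0  t=2,i=4
  ..#.# -> #   bit 5 = 1  t=0,i=6
  ..#.. -> #   bit 4 = 1  t=2,i=14
  ...## -> #   bit 3 = 1  t=2,i=3
  ...#. -> #   bit 2 = 1  t=0,i=5
  ....# -> #   bit 1 = 1  t=0,i=4
  ..... -> #   bit 0 = 1  t=0,i=3
  bits 10111100010000010110110000111111 = 3158404159

3158404159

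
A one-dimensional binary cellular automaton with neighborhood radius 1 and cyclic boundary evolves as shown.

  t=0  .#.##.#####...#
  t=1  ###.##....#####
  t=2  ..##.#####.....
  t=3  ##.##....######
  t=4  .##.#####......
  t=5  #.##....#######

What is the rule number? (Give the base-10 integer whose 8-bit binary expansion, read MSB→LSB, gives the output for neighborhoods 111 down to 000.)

119

  ### -> .   bit 7 = 0  t=0,i=7
  ##. -> #   bit 6 = 1  t=0,i=4
  #.# -> #   bit 5 = 1  t=0,i=0
  #.. -> #   bit 4 = 1  t=0,i=11
  .## -> .   bit 3 = 0  t=0,i=3
  .#. -> #   bit 2 = 1  t=0,i=1
  ..# -> #   bit 1 = 1  t=0,i=13
  ... -> #   bit 0 = 1  t=0,i=12
  bits 01110111 = 119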